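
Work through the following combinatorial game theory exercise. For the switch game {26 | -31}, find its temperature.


The game is {26 | -31}, a switch {a | b} with numbers a > b.
Cooling {a | b} by t gives {a - t | b + t}, which stops being hot when a - t = b + t, i.e. at t = (a - b)/2. So the temperature of a switch is (a - b)/2.
Temperature = (Left option - Right option) / 2
= (26 - (-31)) / 2
= 57 / 2
= 57/2

57/2


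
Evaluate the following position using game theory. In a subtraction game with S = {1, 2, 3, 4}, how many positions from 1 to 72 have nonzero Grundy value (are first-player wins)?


Subtraction set S = {1, 2, 3, 4}, so G(n) = n mod 5.
G(n) = 0 when n is a multiple of 5.
Multiples of 5 in [1, 72]: 14
N-positions (nonzero Grundy) = 72 - 14 = 58

58


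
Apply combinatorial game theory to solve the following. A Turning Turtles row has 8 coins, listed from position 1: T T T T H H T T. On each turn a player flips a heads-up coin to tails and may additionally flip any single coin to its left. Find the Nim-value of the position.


Coins: T T T T H H T T
Key fact: a single head at position k behaves exactly like a Nim heap of size k (turning it to T and optionally flipping a coin at j < k corresponds to moving the heap from k to j, or to 0), and heads combine as a disjunctive sum (two heads at the same place would cancel, matching j XOR j = 0). So the Nim-value is the XOR of the 1-indexed positions of the heads.
Face-up positions (1-indexed): [5, 6]
XOR 0 with 5: 0 XOR 5 = 5
XOR 5 with 6: 5 XOR 6 = 3
Nim-value = 3

3


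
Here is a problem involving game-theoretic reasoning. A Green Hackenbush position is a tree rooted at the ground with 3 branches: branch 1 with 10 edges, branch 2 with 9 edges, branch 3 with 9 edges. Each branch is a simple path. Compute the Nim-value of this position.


The tree has 3 branches from the ground vertex.
In Green Hackenbush, the Nim-value of a simple path of length k is k.
Branch 1: length 10, Nim-value = 10
Branch 2: length 9, Nim-value = 9
Branch 3: length 9, Nim-value = 9
Total Nim-value = XOR of all branch values:
0 XOR 10 = 10
10 XOR 9 = 3
3 XOR 9 = 10
Nim-value of the tree = 10

10


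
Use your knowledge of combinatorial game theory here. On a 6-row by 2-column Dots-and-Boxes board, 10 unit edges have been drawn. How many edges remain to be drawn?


Grid: 6 x 2 boxes, i.e. 7 rows and 3 columns of dots.
Horizontal edges: (rows + 1) * cols = 7 * 2 = 14
Vertical edges: rows * (cols + 1) = 6 * 3 = 18
Total edges: 14 + 18 = 32
Edges drawn: 10
Remaining: 32 - 10 = 22

22


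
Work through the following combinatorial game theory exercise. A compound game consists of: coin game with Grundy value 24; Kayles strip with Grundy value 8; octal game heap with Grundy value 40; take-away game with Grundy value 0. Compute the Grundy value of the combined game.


By the Sprague-Grundy theorem, the Grundy value of a sum of games is the XOR of individual Grundy values.
coin game: Grundy value = 24. Running XOR: 0 XOR 24 = 24
Kayles strip: Grundy value = 8. Running XOR: 24 XOR 8 = 16
octal game heap: Grundy value = 40. Running XOR: 16 XOR 40 = 56
take-away game: Grundy value = 0. Running XOR: 56 XOR 0 = 56
The combined Grundy value is 56.

56


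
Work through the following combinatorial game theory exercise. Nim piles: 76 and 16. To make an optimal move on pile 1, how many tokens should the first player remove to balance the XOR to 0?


Piles: 76 and 16
Current XOR: 76 XOR 16 = 92 (non-zero, so this is an N-position).
To make the XOR zero, we need to find a move that balances the piles.
For pile 1 (size 76): target = 76 XOR 92 = 16
We reduce pile 1 from 76 to 16.
Tokens removed: 76 - 16 = 60
Verification: 16 XOR 16 = 0

60


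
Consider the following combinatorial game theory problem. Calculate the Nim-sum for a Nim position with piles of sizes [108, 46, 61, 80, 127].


We need the XOR (exclusive or) of all pile sizes.
After XOR-ing pile 1 (size 108): 0 XOR 108 = 108
After XOR-ing pile 2 (size 46): 108 XOR 46 = 66
After XOR-ing pile 3 (size 61): 66 XOR 61 = 127
After XOR-ing pile 4 (size 80): 127 XOR 80 = 47
After XOR-ing pile 5 (size 127): 47 XOR 127 = 80
The Nim-value of this position is 80.

80


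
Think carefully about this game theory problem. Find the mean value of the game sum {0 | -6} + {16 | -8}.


G1 = {0 | -6}, G2 = {16 | -8}
Each is a switch {a | b} with numbers a > b; its mean value is (a + b)/2, and mean value is additive over game sums: m(G1 + G2) = m(G1) + m(G2).
Mean of G1 = (0 + (-6))/2 = -6/2 = -3
Mean of G2 = (16 + (-8))/2 = 8/2 = 4
Mean of G1 + G2 = -3 + 4 = 1

1


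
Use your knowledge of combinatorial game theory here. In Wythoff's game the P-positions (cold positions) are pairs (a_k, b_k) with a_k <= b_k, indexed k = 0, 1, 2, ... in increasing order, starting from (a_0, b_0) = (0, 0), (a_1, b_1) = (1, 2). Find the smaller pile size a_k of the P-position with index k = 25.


By Wythoff's theorem, a_k = floor(k * phi) and b_k = floor(k * phi^2) = a_k + k, where phi = (1 + sqrt(5))/2 is the golden ratio.
phi = (1 + sqrt(5))/2 = 1.618034
k = 25
k * phi = 25 * 1.618034 = 40.450850
a_25 = floor(k * phi) = 40

40


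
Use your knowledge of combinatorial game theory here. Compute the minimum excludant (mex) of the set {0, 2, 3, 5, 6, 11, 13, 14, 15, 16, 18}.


Set = {0, 2, 3, 5, 6, 11, 13, 14, 15, 16, 18}
0 is in the set.
1 is NOT in the set. This is the mex.
mex = 1

1


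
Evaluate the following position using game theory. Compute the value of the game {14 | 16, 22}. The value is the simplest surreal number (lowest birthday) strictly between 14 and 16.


Left options: {14}, max = 14
Right options: {16, 22}, min = 16
All options are numbers and max(Left) < min(Right), so by the simplicity theorem the value is the simplest (earliest-born) number strictly between 14 and 16.
The only integer strictly between 14 and 16 is 15.
No non-integer in the interval can be simpler: if x is a non-integer in the interval, then floor(x) or ceil(x) also lies in the interval (the interval contains an integer), and both are proper prefixes of x's sign expansion, i.e. born earlier. So the game value is 15.
Game value = 15

15


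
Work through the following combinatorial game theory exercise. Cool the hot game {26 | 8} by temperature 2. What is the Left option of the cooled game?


Original game: {26 | 8} (a switch {a | b} with a > b).
Cooling by t (for t below the temperature (a - b)/2 = 9) taxes each move by t: {a | b} cooled by t is {a - t | b + t}.
Cooling amount: t = 2
Cooled Left option: 26 - 2 = 24
Cooled Right option: 8 + 2 = 10
Cooled game: {24 | 10}
Left option = 24

24


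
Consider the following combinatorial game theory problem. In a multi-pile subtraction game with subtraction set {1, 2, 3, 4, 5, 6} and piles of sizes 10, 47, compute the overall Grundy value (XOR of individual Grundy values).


Subtraction set: {1, 2, 3, 4, 5, 6}
For this subtraction set, G(n) = n mod 7 (period = max + 1 = 7).
Pile 1 (size 10): G(10) = 10 mod 7 = 3
Pile 2 (size 47): G(47) = 47 mod 7 = 5
Total Grundy value = XOR of all: 3 XOR 5 = 6

6


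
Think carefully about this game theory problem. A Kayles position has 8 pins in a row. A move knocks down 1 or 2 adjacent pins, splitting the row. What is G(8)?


Kayles: a move removes 1 or 2 adjacent pins from a contiguous row.
Removing pins from a row of k leaves two independent rows (a, b) with a + b = k - 1 (one pin) or a + b = k - 2 (two pins); an end removal gives a = 0.
By Sprague-Grundy, G(k) = mex{ G(a) XOR G(b) } over all these splits. G(0) = 0.
G(1): splits (0,0):0^0=0 -> mex({0}) = 1
G(2): splits (0,1):0^1=1 (0,0):0^0=0 -> mex({0, 1}) = 2
G(3): splits (0,2):0^2=2 (1,1):1^1=0 (0,1):0^1=1 -> mex({0, 1, 2}) = 3
G(4): splits (0,3):0^3=3 (1,2):1^2=3 (0,2):0^2=2 (1,1):1^1=0 -> mex({0, 2, 3}) = 1
G(5): splits (0,4):0^1=1 (1,3):1^3=2 (2,2):2^2=0 (0,3):0^3=3 (1,2):1^2=3 -> mex({0, 1, 2, 3}) = 4
G(6) = mex({0, 1, 2, 4}) = 3
G(7) = mex({0, 1, 3, 4, 5}) = 2
G(8) = mex({0, 2, 3, 5, 6}) = 1
Therefore G(8) = 1.

1


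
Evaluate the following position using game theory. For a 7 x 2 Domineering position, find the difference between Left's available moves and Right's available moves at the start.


Board is 7 x 2 (rows x cols).
Left (vertical) placements: (rows-1) * cols = 6 * 2 = 12
Right (horizontal) placements: rows * (cols-1) = 7 * 1 = 7
Advantage = Left - Right = 12 - 7 = 5

5


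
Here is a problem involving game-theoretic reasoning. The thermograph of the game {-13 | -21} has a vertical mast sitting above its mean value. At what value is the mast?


Game = {-13 | -21}, a switch {a | b} with numbers a > b.
Its thermograph has left wall a - t and right wall b + t, which meet at t = (a - b)/2, where both equal (a + b)/2. So the mast (mean value) is at (a + b)/2.
Mean = (-13 + (-21))/2 = -34/2 = -17

-17


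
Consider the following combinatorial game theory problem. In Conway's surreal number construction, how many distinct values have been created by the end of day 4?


Day 0: {|} = 0 is born. Count = 1.
Day n: the number of surreal numbers born by day n is 2^(n+1) - 1.
By day 0: 2^1 - 1 = 1
By day 1: 2^2 - 1 = 3
By day 2: 2^3 - 1 = 7
By day 3: 2^4 - 1 = 15
By day 4: 2^5 - 1 = 31
By day 4: 31 surreal numbers.

31


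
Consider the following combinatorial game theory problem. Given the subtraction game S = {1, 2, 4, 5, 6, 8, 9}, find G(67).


The subtraction set is S = {1, 2, 4, 5, 6, 8, 9}.
G(k) = mex{ G(k - s) : s in S, s <= k }. We compute iteratively: G(0) = 0.
G(1) = mex({0}) = 1
G(2) = mex({0, 1}) = 2
G(3) = mex({1, 2}) = 0
G(4) = mex({0, 2}) = 1
G(5) = mex({0, 1}) = 2
G(6) = mex({0, 1, 2}) = 3
G(7) = mex({0, 1, 2, 3}) = 4
G(8) = mex({0, 1, 2, 3, 4}) = 5
G(9) = mex({0, 1, 2, 4, 5}) = 3
G(10) = mex({1, 2, 3, 5}) = 0
G(11) = mex({0, 2, 3, 4}) = 1
G(12) = mex({0, 1, 3, 4, 5}) = 2
G(13) = mex({1, 2, 3, 4, 5}) = 0
G(14) = mex({0, 2, 3, 5}) = 1
G(15) = mex({0, 1, 3, 4}) = 2
G(16) = mex({0, 1, 2, 4, 5}) = 3
G(17) = mex({0, 1, 2, 3, 5}) = 4
G(18) = mex({0, 1, 2, 3, 4}) = 5
Observe that G(10)..G(18) = 0, 1, 2, 0, 1, 2, 3, 4, 5 repeats G(0)..G(8) = 0, 1, 2, 0, 1, 2, 3, 4, 5.
For k >= max(S) = 9, G(k) is determined by the previous 9 values G(k-9)..G(k-1); a window of 9 consecutive values has recurred shifted by 10, so by induction G(k + 10) = G(k) for all k >= 0: the sequence is periodic from the start with period 10.
One period: G(0..9) = 0, 1, 2, 0, 1, 2, 3, 4, 5, 3.
67 mod 10 = 7, so G(67) = G(7) = 4.

4


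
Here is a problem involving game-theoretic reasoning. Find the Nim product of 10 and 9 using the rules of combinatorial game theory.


Nim multiplication is bilinear over XOR: (u XOR v) * w = (u*w) XOR (v*w).
So we split each operand into its bit components and XOR the pairwise Nim products.
10 = 2 + 8 (as XOR of powers of 2).
9 = 1 + 8 (as XOR of powers of 2).
Using the standard Nim-product table on single bits:
  2*2 = 3,   2*4 = 8,   2*8 = 12,
  4*4 = 6,   4*8 = 11,  8*8 = 13,
and  1*x = x (identity), k*l = l*k (commutative).
Pairwise Nim products:
  2 * 1 = 2
  2 * 8 = 12
  8 * 1 = 8
  8 * 8 = 13
XOR them: 2 XOR 12 XOR 8 XOR 13 = 11.
Result: 10 * 9 = 11 (in Nim).

11


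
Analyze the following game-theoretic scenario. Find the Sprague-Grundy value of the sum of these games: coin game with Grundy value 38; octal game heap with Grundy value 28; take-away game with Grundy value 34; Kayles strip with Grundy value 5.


By the Sprague-Grundy theorem, the Grundy value of a sum of games is the XOR of individual Grundy values.
coin game: Grundy value = 38. Running XOR: 0 XOR 38 = 38
octal game heap: Grundy value = 28. Running XOR: 38 XOR 28 = 58
take-away game: Grundy value = 34. Running XOR: 58 XOR 34 = 24
Kayles strip: Grundy value = 5. Running XOR: 24 XOR 5 = 29
The combined Grundy value is 29.

29


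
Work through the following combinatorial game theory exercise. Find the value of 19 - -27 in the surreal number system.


x = 19, y = -27
x - y = 19 - -27 = 46

46


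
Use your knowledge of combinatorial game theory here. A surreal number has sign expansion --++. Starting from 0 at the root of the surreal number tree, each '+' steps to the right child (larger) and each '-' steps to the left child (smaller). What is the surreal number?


Sign expansion: --++
Rule: track bounds (lo, hi), initially (-inf, +inf). On '+', the current value becomes lo and we move to the simplest number in (value, hi): value + 1 if hi = +inf, otherwise the midpoint (value + hi)/2. On '-', the current value becomes hi and we move to value - 1 if lo = -inf, otherwise the midpoint (lo + value)/2.
Start at 0.
Step 1: sign = -, move left. Bounds: (-inf, 0). Value = -1
Step 2: sign = -, move left. Bounds: (-inf, -1). Value = -2
Step 3: sign = +, move right. Bounds: (-2, -1). Value = -3/2
Step 4: sign = +, move right. Bounds: (-3/2, -1). Value = -5/4
The surreal number with sign expansion --++ is -5/4.

-5/4


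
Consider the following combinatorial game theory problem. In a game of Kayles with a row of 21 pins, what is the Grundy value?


Kayles: a move removes 1 or 2 adjacent pins from a contiguous row.
Removing pins from a row of k leaves two independent rows (a, b) with a + b = k - 1 (one pin) or a + b = k - 2 (two pins); an end removal gives a = 0.
By Sprague-Grundy, G(k) = mex{ G(a) XOR G(b) } over all these splits. G(0) = 0.
G(1): splits (0,0):0^0=0 -> mex({0}) = 1
G(2): splits (0,1):0^1=1 (0,0):0^0=0 -> mex({0, 1}) = 2
G(3): splits (0,2):0^2=2 (1,1):1^1=0 (0,1):0^1=1 -> mex({0, 1, 2}) = 3
G(4): splits (0,3):0^3=3 (1,2):1^2=3 (0,2):0^2=2 (1,1):1^1=0 -> mex({0, 2, 3}) = 1
G(5): splits (0,4):0^1=1 (1,3):1^3=2 (2,2):2^2=0 (0,3):0^3=3 (1,2):1^2=3 -> mex({0, 1, 2, 3}) = 4
G(6) = mex({0, 1, 2, 4}) = 3
G(7) = mex({0, 1, 3, 4, 5}) = 2
G(8) = mex({0, 2, 3, 5, 6}) = 1
G(9) = mex({0, 1, 2, 3, 6, 7}) = 4
G(10) = mex({0, 1, 3, 4, 5, 7}) = 2
G(11) = mex({0, 1, 2, 3, 4, 5}) = 6
G(12) = mex({0, 1, 2, 3, 5, 6, 7}) = 4
G(13) = mex({0, 2, 3, 4, 6, 7}) = 1
G(14) = mex({0, 1, 4, 5, 6, 7}) = 2
G(15) = mex({0, 1, 2, 3, 4, 5, 6}) = 7
G(16) = mex({0, 2, 3, 5, 6, 7}) = 1
G(17) = mex({0, 1, 2, 3, 5, 6, 7}) = 4
G(18) = mex({0, 1, 2, 4, 5, 6}) = 3
G(19) = mex({0, 1, 3, 4, 5, 7}) = 2
G(20) = mex({0, 2, 3, 4, 5, 6, 7}) = 1
G(21) = mex({0, 1, 2, 3, 5, 6, 7}) = 4
Therefore G(21) = 4.

4


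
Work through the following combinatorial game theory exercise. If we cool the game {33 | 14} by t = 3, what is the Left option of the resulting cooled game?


Original game: {33 | 14} (a switch {a | b} with a > b).
Cooling by t (for t below the temperature (a - b)/2 = 19/2) taxes each move by t: {a | b} cooled by t is {a - t | b + t}.
Cooling amount: t = 3
Cooled Left option: 33 - 3 = 30
Cooled Right option: 14 + 3 = 17
Cooled game: {30 | 17}
Left option = 30

30


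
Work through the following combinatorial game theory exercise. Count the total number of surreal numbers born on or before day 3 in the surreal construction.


Day 0: {|} = 0 is born. Count = 1.
Day n: the number of surreal numbers born by day n is 2^(n+1) - 1.
By day 0: 2^1 - 1 = 1
By day 1: 2^2 - 1 = 3
By day 2: 2^3 - 1 = 7
By day 3: 2^4 - 1 = 15
By day 3: 15 surreal numbers.

15


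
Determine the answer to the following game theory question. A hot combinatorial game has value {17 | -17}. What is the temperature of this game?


The game is {17 | -17}, a switch {a | b} with numbers a > b.
Cooling {a | b} by t gives {a - t | b + t}, which stops being hot when a - t = b + t, i.e. at t = (a - b)/2. So the temperature of a switch is (a - b)/2.
Temperature = (Left option - Right option) / 2
= (17 - (-17)) / 2
= 34 / 2
= 17

17


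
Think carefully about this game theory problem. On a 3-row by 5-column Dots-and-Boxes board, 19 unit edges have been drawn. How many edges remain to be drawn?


Grid: 3 x 5 boxes, i.e. 4 rows and 6 columns of dots.
Horizontal edges: (rows + 1) * cols = 4 * 5 = 20
Vertical edges: rows * (cols + 1) = 3 * 6 = 18
Total edges: 20 + 18 = 38
Edges drawn: 19
Remaining: 38 - 19 = 19

19


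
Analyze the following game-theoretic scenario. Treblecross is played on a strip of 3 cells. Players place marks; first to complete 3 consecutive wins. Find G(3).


Treblecross: place X on empty cells; 3-in-a-row wins.
Playing within two cells of an existing X lets the opponent win at once, so sensible play treats the cells i-2..i+2 around each X as dead. The player left with no safe cell loses, so this is a normal-play take-away game on strips of safe cells.
Placing X at cell i (0-indexed) of a strip of k safe cells leaves independent strips of sizes max(0, i-2) and max(0, k-i-3). Hence G(k) = mex{ G(max(0,i-2)) XOR G(max(0,k-i-3)) : 0 <= i < k }, with G(0) = 0.
G(1): splits (0,0):0^0=0 -> mex({0}) = 1
G(2): splits (0,0):0^0=0 -> mex({0}) = 1
G(3): splits (0,0):0^0=0 -> mex({0}) = 1
Therefore G(3) = 1.

1


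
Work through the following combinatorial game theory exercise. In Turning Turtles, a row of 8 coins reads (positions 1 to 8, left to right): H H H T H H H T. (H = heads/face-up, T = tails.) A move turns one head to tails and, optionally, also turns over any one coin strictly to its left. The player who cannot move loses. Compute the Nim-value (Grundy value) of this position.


Coins: H H H T H H H T
Key fact: a single head at position k behaves exactly like a Nim heap of size k (turning it to T and optionally flipping a coin at j < k corresponds to moving the heap from k to j, or to 0), and heads combine as a disjunctive sum (two heads at the same place would cancel, matching j XOR j = 0). So the Nim-value is the XOR of the 1-indexed positions of the heads.
Face-up positions (1-indexed): [1, 2, 3, 5, 6, 7]
XOR 0 with 1: 0 XOR 1 = 1
XOR 1 with 2: 1 XOR 2 = 3
XOR 3 with 3: 3 XOR 3 = 0
XOR 0 with 5: 0 XOR 5 = 5
XOR 5 with 6: 5 XOR 6 = 3
XOR 3 with 7: 3 XOR 7 = 4
Nim-value = 4

4


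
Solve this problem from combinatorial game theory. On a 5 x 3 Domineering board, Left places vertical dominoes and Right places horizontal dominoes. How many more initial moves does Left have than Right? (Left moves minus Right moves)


Board is 5 x 3 (rows x cols).
Left (vertical) placements: (rows-1) * cols = 4 * 3 = 12
Right (horizontal) placements: rows * (cols-1) = 5 * 2 = 10
Advantage = Left - Right = 12 - 10 = 2

2


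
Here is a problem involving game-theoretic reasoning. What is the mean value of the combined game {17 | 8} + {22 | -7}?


G1 = {17 | 8}, G2 = {22 | -7}
Each is a switch {a | b} with numbers a > b; its mean value is (a + b)/2, and mean value is additive over game sums: m(G1 + G2) = m(G1) + m(G2).
Mean of G1 = (17 + (8))/2 = 25/2 = 25/2
Mean of G2 = (22 + (-7))/2 = 15/2 = 15/2
Mean of G1 + G2 = 25/2 + 15/2 = 20

20


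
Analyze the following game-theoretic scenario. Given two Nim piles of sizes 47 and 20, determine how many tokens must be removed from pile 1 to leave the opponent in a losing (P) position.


Piles: 47 and 20
Current XOR: 47 XOR 20 = 59 (non-zero, so this is an N-position).
To make the XOR zero, we need to find a move that balances the piles.
For pile 1 (size 47): target = 47 XOR 59 = 20
We reduce pile 1 from 47 to 20.
Tokens removed: 47 - 20 = 27
Verification: 20 XOR 20 = 0

27


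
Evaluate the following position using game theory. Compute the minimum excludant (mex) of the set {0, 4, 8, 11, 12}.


Set = {0, 4, 8, 11, 12}
0 is in the set.
1 is NOT in the set. This is the mex.
mex = 1

1


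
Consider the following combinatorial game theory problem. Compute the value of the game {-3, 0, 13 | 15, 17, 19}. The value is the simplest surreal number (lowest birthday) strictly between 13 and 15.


Left options: {-3, 0, 13}, max = 13
Right options: {15, 17, 19}, min = 15
All options are numbers and max(Left) < min(Right), so by the simplicity theorem the value is the simplest (earliest-born) number strictly between 13 and 15.
The only integer strictly between 13 and 15 is 14.
No non-integer in the interval can be simpler: if x is a non-integer in the interval, then floor(x) or ceil(x) also lies in the interval (the interval contains an integer), and both are proper prefixes of x's sign expansion, i.e. born earlier. So the game value is 14.
Game value = 14

14


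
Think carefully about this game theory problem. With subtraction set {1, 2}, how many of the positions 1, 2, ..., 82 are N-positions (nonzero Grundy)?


Subtraction set S = {1, 2}, so G(n) = n mod 3.
G(n) = 0 when n is a multiple of 3.
Multiples of 3 in [1, 82]: 27
N-positions (nonzero Grundy) = 82 - 27 = 55

55


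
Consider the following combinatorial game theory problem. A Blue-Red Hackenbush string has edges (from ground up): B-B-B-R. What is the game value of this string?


Edges (from ground): B-B-B-R
By Berlekamp's sign-expansion rule, a Blue-Red Hackenbush stalk has the value of the surreal number whose sign sequence is the edge sequence with B -> + and R -> -.
Sign sequence: +++-
Trace the sign expansion in the surreal number tree, starting from 0:
Edge 1: B (sign +) -> bounds (0, +inf), value = 1
Edge 2: B (sign +) -> bounds (1, +inf), value = 2
Edge 3: B (sign +) -> bounds (2, +inf), value = 3
Edge 4: R (sign -) -> bounds (2, 3), value = 5/2
Game value = 5/2

5/2


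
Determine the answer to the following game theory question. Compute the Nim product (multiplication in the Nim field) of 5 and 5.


Nim multiplication is bilinear over XOR: (u XOR v) * w = (u*w) XOR (v*w).
So we split each operand into its bit components and XOR the pairwise Nim products.
5 = 1 + 4 (as XOR of powers of 2).
5 = 1 + 4 (as XOR of powers of 2).
Using the standard Nim-product table on single bits:
  2*2 = 3,   2*4 = 8,   2*8 = 12,
  4*4 = 6,   4*8 = 11,  8*8 = 13,
and  1*x = x (identity), k*l = l*k (commutative).
Pairwise Nim products:
  1 * 1 = 1
  1 * 4 = 4
  4 * 1 = 4
  4 * 4 = 6
XOR them: 1 XOR 4 XOR 4 XOR 6 = 7.
Result: 5 * 5 = 7 (in Nim).

7


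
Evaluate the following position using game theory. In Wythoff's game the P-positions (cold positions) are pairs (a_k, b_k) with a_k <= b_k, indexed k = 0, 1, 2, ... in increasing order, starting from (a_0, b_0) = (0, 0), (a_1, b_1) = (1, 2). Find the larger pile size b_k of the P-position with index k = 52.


By Wythoff's theorem, a_k = floor(k * phi) and b_k = floor(k * phi^2) = a_k + k, where phi = (1 + sqrt(5))/2 is the golden ratio.
phi = (1 + sqrt(5))/2 = 1.618034
phi^2 = phi + 1 = 2.618034
k = 52
k * phi^2 = 52 * 2.618034 = 136.137767
b_52 = floor(k * phi^2) = 136 (check: a_52 + k = 84 + 52 = 136)

136


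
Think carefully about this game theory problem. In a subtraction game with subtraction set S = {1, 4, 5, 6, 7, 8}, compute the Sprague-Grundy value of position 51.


The subtraction set is S = {1, 4, 5, 6, 7, 8}.
G(k) = mex{ G(k - s) : s in S, s <= k }. We compute iteratively: G(0) = 0.
G(1) = mex({0}) = 1
G(2) = mex({1}) = 0
G(3) = mex({0}) = 1
G(4) = mex({0, 1}) = 2
G(5) = mex({0, 1, 2}) = 3
G(6) = mex({0, 1, 3}) = 2
G(7) = mex({0, 1, 2}) = 3
G(8) = mex({0, 1, 2, 3}) = 4
G(9) = mex({0, 1, 2, 3, 4}) = 5
G(10) = mex({0, 1, 2, 3, 5}) = 4
G(11) = mex({1, 2, 3, 4}) = 0
G(12) = mex({0, 2, 3, 4}) = 1
G(13) = mex({1, 2, 3, 4, 5}) = 0
G(14) = mex({0, 2, 3, 4, 5}) = 1
G(15) = mex({0, 1, 3, 4, 5}) = 2
G(16) = mex({0, 1, 2, 4, 5}) = 3
G(17) = mex({0, 1, 3, 4, 5}) = 2
G(18) = mex({0, 1, 2, 4}) = 3
Observe that G(11)..G(18) = 0, 1, 0, 1, 2, 3, 2, 3 repeats G(0)..G(7) = 0, 1, 0, 1, 2, 3, 2, 3.
For k >= max(S) = 8, G(k) is determined by the previous 8 values G(k-8)..G(k-1); a window of 8 consecutive values has recurred shifted by 11, so by induction G(k + 11) = G(k) for all k >= 0: the sequence is periodic from the start with period 11.
One period: G(0..10) = 0, 1, 0, 1, 2, 3, 2, 3, 4, 5, 4.
51 mod 11 = 7, so G(51) = G(7) = 3.

3


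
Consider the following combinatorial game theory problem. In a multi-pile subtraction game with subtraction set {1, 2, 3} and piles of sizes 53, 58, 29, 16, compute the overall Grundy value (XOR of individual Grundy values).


Subtraction set: {1, 2, 3}
For this subtraction set, G(n) = n mod 4 (period = max + 1 = 4).
Pile 1 (size 53): G(53) = 53 mod 4 = 1
Pile 2 (size 58): G(58) = 58 mod 4 = 2
Pile 3 (size 29): G(29) = 29 mod 4 = 1
Pile 4 (size 16): G(16) = 16 mod 4 = 0
Total Grundy value = XOR of all: 1 XOR 2 XOR 1 XOR 0 = 2

2


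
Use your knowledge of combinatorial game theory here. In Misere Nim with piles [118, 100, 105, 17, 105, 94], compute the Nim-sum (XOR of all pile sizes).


We need the XOR (exclusive or) of all pile sizes.
After XOR-ing pile 1 (size 118): 0 XOR 118 = 118
After XOR-ing pile 2 (size 100): 118 XOR 100 = 18
After XOR-ing pile 3 (size 105): 18 XOR 105 = 123
After XOR-ing pile 4 (size 17): 123 XOR 17 = 106
After XOR-ing pile 5 (size 105): 106 XOR 105 = 3
After XOR-ing pile 6 (size 94): 3 XOR 94 = 93
The Nim-value of this position is 93.

93


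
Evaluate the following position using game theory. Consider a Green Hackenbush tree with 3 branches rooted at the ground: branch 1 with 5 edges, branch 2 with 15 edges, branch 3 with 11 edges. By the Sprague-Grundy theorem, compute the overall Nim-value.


The tree has 3 branches from the ground vertex.
In Green Hackenbush, the Nim-value of a simple path of length k is k.
Branch 1: length 5, Nim-value = 5
Branch 2: length 15, Nim-value = 15
Branch 3: length 11, Nim-value = 11
Total Nim-value = XOR of all branch values:
0 XOR 5 = 5
5 XOR 15 = 10
10 XOR 11 = 1
Nim-value of the tree = 1

1


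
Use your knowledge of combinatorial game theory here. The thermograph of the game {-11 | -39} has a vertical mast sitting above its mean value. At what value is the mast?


Game = {-11 | -39}, a switch {a | b} with numbers a > b.
Its thermograph has left wall a - t and right wall b + t, which meet at t = (a - b)/2, where both equal (a + b)/2. So the mast (mean value) is at (a + b)/2.
Mean = (-11 + (-39))/2 = -50/2 = -25

-25


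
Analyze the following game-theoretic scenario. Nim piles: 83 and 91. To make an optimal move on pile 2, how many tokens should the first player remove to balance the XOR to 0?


Piles: 83 and 91
Current XOR: 83 XOR 91 = 8 (non-zero, so this is an N-position).
To make the XOR zero, we need to find a move that balances the piles.
For pile 2 (size 91): target = 91 XOR 8 = 83
We reduce pile 2 from 91 to 83.
Tokens removed: 91 - 83 = 8
Verification: 83 XOR 83 = 0

8


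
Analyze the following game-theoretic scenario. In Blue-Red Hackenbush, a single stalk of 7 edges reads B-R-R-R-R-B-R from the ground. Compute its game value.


Edges (from ground): B-R-R-R-R-B-R
By Berlekamp's sign-expansion rule, a Blue-Red Hackenbush stalk has the value of the surreal number whose sign sequence is the edge sequence with B -> + and R -> -.
Sign sequence: +----+-
Trace the sign expansion in the surreal number tree, starting from 0:
Edge 1: B (sign +) -> bounds (0, +inf), value = 1
Edge 2: R (sign -) -> bounds (0, 1), value = 1/2
Edge 3: R (sign -) -> bounds (0, 1/2), value = 1/4
Edge 4: R (sign -) -> bounds (0, 1/4), value = 1/8
Edge 5: R (sign -) -> bounds (0, 1/8), value = 1/16
Edge 6: B (sign +) -> bounds (1/16, 1/8), value = 3/32
Edge 7: R (sign -) -> bounds (1/16, 3/32), value = 5/64
Game value = 5/64

5/64


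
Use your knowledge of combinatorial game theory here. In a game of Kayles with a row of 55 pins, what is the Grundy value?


Kayles: a move removes 1 or 2 adjacent pins from a contiguous row.
Removing pins from a row of k leaves two independent rows (a, b) with a + b = k - 1 (one pin) or a + b = k - 2 (two pins); an end removal gives a = 0.
By Sprague-Grundy, G(k) = mex{ G(a) XOR G(b) } over all these splits. G(0) = 0.
G(1): splits (0,0):0^0=0 -> mex({0}) = 1
G(2): splits (0,1):0^1=1 (0,0):0^0=0 -> mex({0, 1}) = 2
G(3): splits (0,2):0^2=2 (1,1):1^1=0 (0,1):0^1=1 -> mex({0, 1, 2}) = 3
G(4): splits (0,3):0^3=3 (1,2):1^2=3 (0,2):0^2=2 (1,1):1^1=0 -> mex({0, 2, 3}) = 1
G(5): splits (0,4):0^1=1 (1,3):1^3=2 (2,2):2^2=0 (0,3):0^3=3 (1,2):1^2=3 -> mex({0, 1, 2, 3}) = 4
G(6) = mex({0, 1, 2, 4}) = 3
G(7) = mex({0, 1, 3, 4, 5}) = 2
G(8) = mex({0, 2, 3, 5, 6}) = 1
G(9) = mex({0, 1, 2, 3, 6, 7}) = 4
G(10) = mex({0, 1, 3, 4, 5, 7}) = 2
G(11) = mex({0, 1, 2, 3, 4, 5}) = 6
G(12) = mex({0, 1, 2, 3, 5, 6, 7}) = 4
G(13) = mex({0, 2, 3, 4, 6, 7}) = 1
G(14) = mex({0, 1, 4, 5, 6, 7}) = 2
G(15) = mex({0, 1, 2, 3, 4, 5, 6}) = 7
G(16) = mex({0, 2, 3, 5, 6, 7}) = 1
G(17) = mex({0, 1, 2, 3, 5, 6, 7}) = 4
G(18) = mex({0, 1, 2, 4, 5, 6}) = 3
G(19) = mex({0, 1, 3, 4, 5, 7}) = 2
G(20) = mex({0, 2, 3, 4, 5, 6, 7}) = 1
G(21) = mex({0, 1, 2, 3, 5, 6, 7}) = 4
G(22) = mex({0, 1, 2, 3, 4, 5, 7}) = 6
G(23) = mex({0, 1, 2, 3, 4, 5, 6}) = 7
G(24) = mex({0, 1, 2, 3, 5, 6, 7}) = 4
G(25) = mex({0, 2, 3, 4, 6, 7}) = 1
G(26) = mex({0, 1, 3, 4, 5, 6, 7}) = 2
G(27) = mex({0, 1, 2, 3, 4, 5, 6, 7}) = 8
G(28) = mex({0, 1, 2, 3, 4, 6, 7, 8}) = 5
G(29) = mex({0, 1, 2, 3, 5, 6, 7, 8, 9}) = 4
G(30) = mex({0, 1, 2, 3, 4, 5, 6, 9, 10}) = 7
G(31) = mex({0, 1, 3, 4, 5, 7, 10, 11}) = 2
G(32) = mex({0, 2, 3, 4, 5, 6, 7, 9, 11}) = 1
G(33) = mex({0, 1, 2, 3, 4, 5, 6, 7, 9, 12}) = 8
G(34) = mex({0, 1, 2, 3, 4, 5, 7, 8, 11, 12}) = 6
G(35) = mex({0, 1, 2, 3, 4, 5, 6, 8, 9, 10, 11}) = 7
G(36) = mex({0, 1, 2, 3, 5, 6, 7, 9, 10}) = 4
G(37) = mex({0, 2, 3, 4, 6, 7, 9, 10, 11, 12}) = 1
G(38) = mex({0, 1, 3, 4, 5, 6, 7, 9, 10, 11, 12}) = 2
G(39) = mex({0, 1, 2, 4, 5, 6, 7, 9, 10, 12, 14}) = 3
G(40) = mex({0, 2, 3, 4, 6, 7, 11, 12, 14}) = 1
G(41) = mex({0, 1, 2, 3, 5, 6, 7, 9, 10, 11, 12}) = 4
G(42) = mex({0, 1, 2, 3, 4, 5, 6, 9, 10}) = 7
G(43) = mex({0, 1, 3, 4, 5, 7, 9, 10, 12, 15}) = 2
G(44) = mex({0, 2, 3, 4, 5, 6, 7, 9, 10, 12, 15}) = 1
G(45) = mex({0, 1, 2, 3, 4, 5, 6, 7, 9, 10, 12, 14}) = 8
G(46) = mex({0, 1, 3, 4, 5, 7, 8, 11, 12, 14}) = 2
G(47) = mex({0, 1, 2, 3, 4, 5, 6, 8, 9, 10, 11, 12}) = 7
G(48) = mex({0, 1, 2, 3, 5, 6, 7, 9, 10}) = 4
G(49) = mex({0, 2, 3, 4, 6, 7, 9, 10, 11, 12, 15}) = 1
G(50) = mex({0, 1, 4, 5, 6, 7, 9, 11, 12, 14, 15}) = 2
G(51) = mex({0, 1, 2, 3, 4, 5, 6, 7, 9, 12, 14, 15}) = 8
G(52) = mex({0, 2, 3, 4, 5, 6, 7, 8, 11, 12, 15}) = 1
G(53) = mex({0, 1, 2, 3, 5, 6, 7, 8, 9, 10, 11, 12}) = 4
G(54) = mex({0, 1, 2, 3, 4, 5, 6, 9, 10}) = 7
G(55) = mex({0, 1, 3, 4, 5, 7, 9, 10, 11, 12}) = 2
Therefore G(55) = 2.

2


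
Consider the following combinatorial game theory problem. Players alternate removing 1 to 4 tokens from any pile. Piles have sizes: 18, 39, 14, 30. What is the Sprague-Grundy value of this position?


Subtraction set: {1, 2, 3, 4}
For this subtraction set, G(n) = n mod 5 (period = max + 1 = 5).
Pile 1 (size 18): G(18) = 18 mod 5 = 3
Pile 2 (size 39): G(39) = 39 mod 5 = 4
Pile 3 (size 14): G(14) = 14 mod 5 = 4
Pile 4 (size 30): G(30) = 30 mod 5 = 0
Total Grundy value = XOR of all: 3 XOR 4 XOR 4 XOR 0 = 3

3


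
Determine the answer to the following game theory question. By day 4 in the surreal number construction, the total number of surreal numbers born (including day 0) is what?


Day 0: {|} = 0 is born. Count = 1.
Day n: the number of surreal numbers born by day n is 2^(n+1) - 1.
By day 0: 2^1 - 1 = 1
By day 1: 2^2 - 1 = 3
By day 2: 2^3 - 1 = 7
By day 3: 2^4 - 1 = 15
By day 4: 2^5 - 1 = 31
By day 4: 31 surreal numbers.

31


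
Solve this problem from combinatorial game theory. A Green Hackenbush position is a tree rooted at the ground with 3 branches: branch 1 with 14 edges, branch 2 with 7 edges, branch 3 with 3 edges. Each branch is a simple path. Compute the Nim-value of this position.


The tree has 3 branches from the ground vertex.
In Green Hackenbush, the Nim-value of a simple path of length k is k.
Branch 1: length 14, Nim-value = 14
Branch 2: length 7, Nim-value = 7
Branch 3: length 3, Nim-value = 3
Total Nim-value = XOR of all branch values:
0 XOR 14 = 14
14 XOR 7 = 9
9 XOR 3 = 10
Nim-value of the tree = 10

10


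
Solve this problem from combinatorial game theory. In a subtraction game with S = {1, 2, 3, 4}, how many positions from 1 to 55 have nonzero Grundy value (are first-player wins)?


Subtraction set S = {1, 2, 3, 4}, so G(n) = n mod 5.
G(n) = 0 when n is a multiple of 5.
Multiples of 5 in [1, 55]: 11
N-positions (nonzero Grundy) = 55 - 11 = 44

44


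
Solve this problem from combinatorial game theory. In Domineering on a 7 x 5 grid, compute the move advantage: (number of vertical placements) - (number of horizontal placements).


Board is 7 x 5 (rows x cols).
Left (vertical) placements: (rows-1) * cols = 6 * 5 = 30
Right (horizontal) placements: rows * (cols-1) = 7 * 4 = 28
Advantage = Left - Right = 30 - 28 = 2

2


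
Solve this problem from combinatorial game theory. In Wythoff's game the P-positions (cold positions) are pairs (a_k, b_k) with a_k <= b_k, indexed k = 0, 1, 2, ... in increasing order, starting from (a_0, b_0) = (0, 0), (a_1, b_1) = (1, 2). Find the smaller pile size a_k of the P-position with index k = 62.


By Wythoff's theorem, a_k = floor(k * phi) and b_k = floor(k * phi^2) = a_k + k, where phi = (1 + sqrt(5))/2 is the golden ratio.
phi = (1 + sqrt(5))/2 = 1.618034
k = 62
k * phi = 62 * 1.618034 = 100.318107
a_62 = floor(k * phi) = 100

100


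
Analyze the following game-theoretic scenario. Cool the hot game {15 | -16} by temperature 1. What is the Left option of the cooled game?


Original game: {15 | -16} (a switch {a | b} with a > b).
Cooling by t (for t below the temperature (a - b)/2 = 31/2) taxes each move by t: {a | b} cooled by t is {a - t | b + t}.
Cooling amount: t = 1
Cooled Left option: 15 - 1 = 14
Cooled Right option: -16 + 1 = -15
Cooled game: {14 | -15}
Left option = 14

14


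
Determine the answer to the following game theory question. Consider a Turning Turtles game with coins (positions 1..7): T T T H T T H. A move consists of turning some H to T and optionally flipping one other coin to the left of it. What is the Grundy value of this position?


Coins: T T T H T T H
Key fact: a single head at position k behaves exactly like a Nim heap of size k (turning it to T and optionally flipping a coin at j < k corresponds to moving the heap from k to j, or to 0), and heads combine as a disjunctive sum (two heads at the same place would cancel, matching j XOR j = 0). So the Nim-value is the XOR of the 1-indexed positions of the heads.
Face-up positions (1-indexed): [4, 7]
XOR 0 with 4: 0 XOR 4 = 4
XOR 4 with 7: 4 XOR 7 = 3
Nim-value = 3

3


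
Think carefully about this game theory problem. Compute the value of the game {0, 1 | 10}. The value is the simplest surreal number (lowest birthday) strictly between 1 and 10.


Left options: {0, 1}, max = 1
Right options: {10}, min = 10
All options are numbers and max(Left) < min(Right), so by the simplicity theorem the value is the simplest (earliest-born) number strictly between 1 and 10.
Integers 2 through 9 all lie strictly between 1 and 10.
Among integers, the simplest (lowest birthday = smallest |n|; 0 is born on day 0, +-n on day n) is 2.
No non-integer in the interval can be simpler: if x is a non-integer in the interval, then floor(x) or ceil(x) also lies in the interval (the interval contains an integer), and both are proper prefixes of x's sign expansion, i.e. born earlier. So the game value is 2.
Game value = 2

2


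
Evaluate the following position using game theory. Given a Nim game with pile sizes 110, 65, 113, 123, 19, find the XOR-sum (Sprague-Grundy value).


We need the XOR (exclusive or) of all pile sizes.
After XOR-ing pile 1 (size 110): 0 XOR 110 = 110
After XOR-ing pile 2 (size 65): 110 XOR 65 = 47
After XOR-ing pile 3 (size 113): 47 XOR 113 = 94
After XOR-ing pile 4 (size 123): 94 XOR 123 = 37
After XOR-ing pile 5 (size 19): 37 XOR 19 = 54
The Nim-value of this position is 54.

54


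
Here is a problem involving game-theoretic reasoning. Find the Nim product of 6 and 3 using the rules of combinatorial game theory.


Nim multiplication is bilinear over XOR: (u XOR v) * w = (u*w) XOR (v*w).
So we split each operand into its bit components and XOR the pairwise Nim products.
6 = 2 + 4 (as XOR of powers of 2).
3 = 1 + 2 (as XOR of powers of 2).
Using the standard Nim-product table on single bits:
  2*2 = 3,   2*4 = 8,   2*8 = 12,
  4*4 = 6,   4*8 = 11,  8*8 = 13,
and  1*x = x (identity), k*l = l*k (commutative).
Pairwise Nim products:
  2 * 1 = 2
  2 * 2 = 3
  4 * 1 = 4
  4 * 2 = 8
XOR them: 2 XOR 3 XOR 4 XOR 8 = 13.
Result: 6 * 3 = 13 (in Nim).

13


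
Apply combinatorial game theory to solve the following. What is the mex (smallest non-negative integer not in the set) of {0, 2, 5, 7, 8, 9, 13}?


Set = {0, 2, 5, 7, 8, 9, 13}
0 is in the set.
1 is NOT in the set. This is the mex.
mex = 1

1


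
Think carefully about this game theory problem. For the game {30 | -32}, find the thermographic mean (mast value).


Game = {30 | -32}, a switch {a | b} with numbers a > b.
Its thermograph has left wall a - t and right wall b + t, which meet at t = (a - b)/2, where both equal (a + b)/2. So the mast (mean value) is at (a + b)/2.
Mean = (30 + (-32))/2 = -2/2 = -1

-1


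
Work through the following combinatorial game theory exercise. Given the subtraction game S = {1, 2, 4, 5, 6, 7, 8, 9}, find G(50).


The subtraction set is S = {1, 2, 4, 5, 6, 7, 8, 9}.
G(k) = mex{ G(k - s) : s in S, s <= k }. We compute iteratively: G(0) = 0.
G(1) = mex({0}) = 1
G(2) = mex({0, 1}) = 2
G(3) = mex({1, 2}) = 0
G(4) = mex({0, 2}) = 1
G(5) = mex({0, 1}) = 2
G(6) = mex({0, 1, 2}) = 3
G(7) = mex({0, 1, 2, 3}) = 4
G(8) = mex({0, 1, 2, 3, 4}) = 5
G(9) = mex({0, 1, 2, 4, 5}) = 3
G(10) = mex({0, 1, 2, 3, 5}) = 4
G(11) = mex({0, 1, 2, 3, 4}) = 5
G(12) = mex({0, 1, 2, 3, 4, 5}) = 6
G(13) = mex({1, 2, 3, 4, 5, 6}) = 0
G(14) = mex({0, 2, 3, 4, 5, 6}) = 1
G(15) = mex({0, 1, 3, 4, 5}) = 2
G(16) = mex({1, 2, 3, 4, 5, 6}) = 0
G(17) = mex({0, 2, 3, 4, 5, 6}) = 1
G(18) = mex({0, 1, 3, 4, 5, 6}) = 2
G(19) = mex({0, 1, 2, 4, 5, 6}) = 3
G(20) = mex({0, 1, 2, 3, 5, 6}) = 4
G(21) = mex({0, 1, 2, 3, 4, 6}) = 5
Observe that G(13)..G(21) = 0, 1, 2, 0, 1, 2, 3, 4, 5 repeats G(0)..G(8) = 0, 1, 2, 0, 1, 2, 3, 4, 5.
For k >= max(S) = 9, G(k) is determined by the previous 9 values G(k-9)..G(k-1); a window of 9 consecutive values has recurred shifted by 13, so by induction G(k + 13) = G(k) for all k >= 0: the sequence is periodic from the start with period 13.
One period: G(0..12) = 0, 1, 2, 0, 1, 2, 3, 4, 5, 3, 4, 5, 6.
50 mod 13 = 11, so G(50) = G(11) = 5.

5


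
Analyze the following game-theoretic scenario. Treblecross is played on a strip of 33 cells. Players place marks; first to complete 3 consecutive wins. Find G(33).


Treblecross: place X on empty cells; 3-in-a-row wins.
Playing within two cells of an existing X lets the opponent win at once, so sensible play treats the cells i-2..i+2 around each X as dead. The player left with no safe cell loses, so this is a normal-play take-away game on strips of safe cells.
Placing X at cell i (0-indexed) of a strip of k safe cells leaves independent strips of sizes max(0, i-2) and max(0, k-i-3). Hence G(k) = mex{ G(max(0,i-2)) XOR G(max(0,k-i-3)) : 0 <= i < k }, with G(0) = 0.
G(1): splits (0,0):0^0=0 -> mex({0}) = 1
G(2): splits (0,0):0^0=0 -> mex({0}) = 1
G(3): splits (0,0):0^0=0 -> mex({0}) = 1
G(4): splits (0,1):0^1=1 (0,0):0^0=0 -> mex({0, 1}) = 2
G(5): splits (0,2):0^1=1 (0,1):0^1=1 (0,0):0^0=0 -> mex({0, 1}) = 2
G(6) = mex({1}) = 0
G(7) = mex({0, 1, 2}) = 3
G(8) = mex({0, 1, 2}) = 3
G(9) = mex({0, 2}) = 1
G(10) = mex({0, 2, 3}) = 1
G(11) = mex({0, 3}) = 1
G(12) = mex({1, 3}) = 0
G(13) = mex({0, 1, 2, 3}) = 4
G(14) = mex({0, 1, 2}) = 3
G(15) = mex({0, 1, 2}) = 3
G(16) = mex({0, 1, 2, 4}) = 3
G(17) = mex({0, 1, 3, 4}) = 2
G(18) = mex({0, 1, 3, 4}) = 2
G(19) = mex({0, 1, 3, 5}) = 2
G(20) = mex({0, 1, 2, 3, 5}) = 4
G(21) = mex({0, 1, 2, 3, 5}) = 4
G(22) = mex({1, 2, 6}) = 0
G(23) = mex({0, 1, 2, 3, 4, 6}) = 5
G(24) = mex({0, 1, 2, 3, 4}) = 5
G(25) = mex({0, 1, 3, 4, 7}) = 2
G(26) = mex({0, 1, 3, 4, 5, 7}) = 2
G(27) = mex({0, 1, 3, 5}) = 2
G(28) = mex({0, 1, 2, 5}) = 3
G(29) = mex({0, 1, 2, 4, 5, 6}) = 3
G(30) = mex({1, 2, 4, 6}) = 0
G(31) = mex({0, 1, 2, 3, 4, 6}) = 5
G(32) = mex({1, 2, 3, 4, 7}) = 0
G(33) = mex({0, 3, 7}) = 1
Therefore G(33) = 1.

1


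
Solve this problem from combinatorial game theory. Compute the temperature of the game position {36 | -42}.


The game is {36 | -42}, a switch {a | b} with numbers a > b.
Cooling {a | b} by t gives {a - t | b + t}, which stops being hot when a - t = b + t, i.e. at t = (a - b)/2. So the temperature of a switch is (a - b)/2.
Temperature = (Left option - Right option) / 2
= (36 - (-42)) / 2
= 78 / 2
= 39

39
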